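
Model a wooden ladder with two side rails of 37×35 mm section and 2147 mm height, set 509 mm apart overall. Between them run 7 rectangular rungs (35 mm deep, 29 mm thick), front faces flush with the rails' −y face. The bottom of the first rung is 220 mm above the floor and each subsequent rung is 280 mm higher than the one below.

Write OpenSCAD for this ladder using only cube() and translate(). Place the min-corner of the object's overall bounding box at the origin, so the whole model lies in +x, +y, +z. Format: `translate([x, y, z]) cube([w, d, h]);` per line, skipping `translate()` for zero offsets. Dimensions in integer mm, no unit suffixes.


cube([37, 35, 2147]);
translate([472, 0, 0]) cube([37, 35, 2147]);
translate([37, 0, 220]) cube([435, 35, 29]);
translate([37, 0, 500]) cube([435, 35, 29]);
translate([37, 0, 780]) cube([435, 35, 29]);
translate([37, 0, 1060]) cube([435, 35, 29]);
translate([37, 0, 1340]) cube([435, 35, 29]);
translate([37, 0, 1620]) cube([435, 35, 29]);
translate([37, 0, 1900]) cube([435, 35, 29]);


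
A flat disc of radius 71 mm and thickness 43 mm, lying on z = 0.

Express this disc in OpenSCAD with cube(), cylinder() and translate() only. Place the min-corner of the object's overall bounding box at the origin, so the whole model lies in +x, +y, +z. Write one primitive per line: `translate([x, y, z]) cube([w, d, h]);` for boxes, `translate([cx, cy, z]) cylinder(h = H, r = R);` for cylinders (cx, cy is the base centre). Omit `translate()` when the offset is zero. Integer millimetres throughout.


translate([71, 71, 0]) cylinder(h = 43, r = 71);


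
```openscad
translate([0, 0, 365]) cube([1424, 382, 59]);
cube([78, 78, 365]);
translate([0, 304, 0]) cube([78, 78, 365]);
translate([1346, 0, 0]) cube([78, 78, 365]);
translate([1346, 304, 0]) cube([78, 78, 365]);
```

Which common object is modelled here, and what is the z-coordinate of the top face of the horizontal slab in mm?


A bench. The seat-top height is 424 mm.

A long slab on four corner posts — a bench. The slab sits at z = 365 with thickness 59, so the top is 365 + 59 = 424 mm.


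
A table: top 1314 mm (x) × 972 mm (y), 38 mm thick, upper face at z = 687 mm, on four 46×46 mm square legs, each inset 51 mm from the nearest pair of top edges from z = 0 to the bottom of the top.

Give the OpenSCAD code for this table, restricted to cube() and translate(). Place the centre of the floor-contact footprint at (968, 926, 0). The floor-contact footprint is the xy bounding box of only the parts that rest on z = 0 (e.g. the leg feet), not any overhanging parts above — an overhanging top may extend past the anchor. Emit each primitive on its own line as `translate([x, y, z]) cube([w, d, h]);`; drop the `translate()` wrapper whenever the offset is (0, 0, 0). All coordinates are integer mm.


translate([311, 440, 649]) cube([1314, 972, 38]);
translate([362, 491, 0]) cube([46, 46, 649]);
translate([1528, 491, 0]) cube([46, 46, 649]);
translate([362, 1315, 0]) cube([46, 46, 649]);
translate([1528, 1315, 0]) cube([46, 46, 649]);


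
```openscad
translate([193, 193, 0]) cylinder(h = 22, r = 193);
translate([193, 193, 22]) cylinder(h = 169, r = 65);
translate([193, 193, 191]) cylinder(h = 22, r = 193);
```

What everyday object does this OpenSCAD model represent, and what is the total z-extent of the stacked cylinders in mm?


A spool. The overall height is 213 mm.

Three coaxial cylinders, large–small–large — a spool. Two 22 mm flanges and a 169 mm core give 22 + 169 + 22 = 213 mm.


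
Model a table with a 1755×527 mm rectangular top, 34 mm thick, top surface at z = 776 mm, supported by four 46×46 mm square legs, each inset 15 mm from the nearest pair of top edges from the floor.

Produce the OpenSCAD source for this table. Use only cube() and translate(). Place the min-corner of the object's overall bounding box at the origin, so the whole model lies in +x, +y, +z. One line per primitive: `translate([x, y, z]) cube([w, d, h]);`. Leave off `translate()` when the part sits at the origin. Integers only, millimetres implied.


translate([0, 0, 742]) cube([1755, 527, 34]);
translate([15, 15, 0]) cube([46, 46, 742]);
translate([1694, 15, 0]) cube([46, 46, 742]);
translate([15, 466, 0]) cube([46, 46, 742]);
translate([1694, 466, 0]) cube([46, 46, 742]);


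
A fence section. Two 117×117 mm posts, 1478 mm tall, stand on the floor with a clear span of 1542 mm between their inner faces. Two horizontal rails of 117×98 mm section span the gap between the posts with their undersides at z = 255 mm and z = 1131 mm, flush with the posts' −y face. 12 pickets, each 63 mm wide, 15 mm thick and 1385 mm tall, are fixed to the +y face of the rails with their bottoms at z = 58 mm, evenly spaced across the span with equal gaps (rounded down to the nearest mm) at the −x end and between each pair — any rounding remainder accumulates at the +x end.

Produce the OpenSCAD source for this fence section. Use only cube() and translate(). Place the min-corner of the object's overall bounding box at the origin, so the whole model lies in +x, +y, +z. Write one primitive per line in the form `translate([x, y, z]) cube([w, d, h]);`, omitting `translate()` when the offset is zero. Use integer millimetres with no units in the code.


cube([117, 117, 1478]);
translate([1659, 0, 0]) cube([117, 117, 1478]);
translate([117, 0, 255]) cube([1542, 117, 98]);
translate([117, 0, 1131]) cube([1542, 117, 98]);
translate([177, 117, 58]) cube([63, 15, 1385]);
translate([300, 117, 58]) cube([63, 15, 1385]);
translate([423, 117, 58]) cube([63, 15, 1385]);
translate([546, 117, 58]) cube([63, 15, 1385]);
translate([669, 117, 58]) cube([63, 15, 1385]);
translate([792, 117, 58]) cube([63, 15, 1385]);
translate([915, 117, 58]) cube([63, 15, 1385]);
translate([1038, 117, 58]) cube([63, 15, 1385]);
translate([1161, 117, 58]) cube([63, 15, 1385]);
translate([1284, 117, 58]) cube([63, 15, 1385]);
translate([1407, 117, 58]) cube([63, 15, 1385]);
translate([1530, 117, 58]) cube([63, 15, 1385]);


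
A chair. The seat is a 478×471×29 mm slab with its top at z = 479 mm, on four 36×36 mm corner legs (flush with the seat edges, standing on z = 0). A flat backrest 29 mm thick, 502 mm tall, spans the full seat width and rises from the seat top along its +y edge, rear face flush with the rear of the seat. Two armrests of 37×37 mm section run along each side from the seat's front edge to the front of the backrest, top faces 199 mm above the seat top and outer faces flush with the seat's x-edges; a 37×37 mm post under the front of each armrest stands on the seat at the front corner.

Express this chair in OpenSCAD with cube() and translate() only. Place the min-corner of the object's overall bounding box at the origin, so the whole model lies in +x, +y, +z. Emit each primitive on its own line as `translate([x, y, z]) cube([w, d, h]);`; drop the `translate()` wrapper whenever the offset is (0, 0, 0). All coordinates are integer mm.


translate([0, 0, 450]) cube([478, 471, 29]);
cube([36, 36, 450]);
translate([442, 0, 0]) cube([36, 36, 450]);
translate([0, 435, 0]) cube([36, 36, 450]);
translate([442, 435, 0]) cube([36, 36, 450]);
translate([0, 442, 479]) cube([478, 29, 502]);
translate([0, 0, 641]) cube([37, 442, 37]);
translate([441, 0, 641]) cube([37, 442, 37]);
translate([0, 0, 479]) cube([37, 37, 162]);
translate([441, 0, 479]) cube([37, 37, 162]);


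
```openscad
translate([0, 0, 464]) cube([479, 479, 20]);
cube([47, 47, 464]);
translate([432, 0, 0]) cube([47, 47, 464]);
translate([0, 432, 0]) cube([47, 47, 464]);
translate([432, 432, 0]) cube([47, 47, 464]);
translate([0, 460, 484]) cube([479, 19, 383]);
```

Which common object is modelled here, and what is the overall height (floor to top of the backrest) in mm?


A chair. The overall height is 867 mm.

A slab on four corner posts with a tall panel at the back — a chair. The seat slab sits at z = 464 with thickness 20, and the 383 mm backrest starts at the seat top, so the overall height is 464 + 20 + 383 = 867 mm.


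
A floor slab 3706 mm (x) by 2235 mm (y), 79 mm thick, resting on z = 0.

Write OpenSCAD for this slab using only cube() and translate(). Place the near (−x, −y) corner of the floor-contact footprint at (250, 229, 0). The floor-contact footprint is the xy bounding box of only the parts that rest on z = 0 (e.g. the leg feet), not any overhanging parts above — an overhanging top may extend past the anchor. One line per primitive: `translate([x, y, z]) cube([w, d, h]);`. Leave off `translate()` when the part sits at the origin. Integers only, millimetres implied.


translate([250, 229, 0]) cube([3706, 2235, 79]);


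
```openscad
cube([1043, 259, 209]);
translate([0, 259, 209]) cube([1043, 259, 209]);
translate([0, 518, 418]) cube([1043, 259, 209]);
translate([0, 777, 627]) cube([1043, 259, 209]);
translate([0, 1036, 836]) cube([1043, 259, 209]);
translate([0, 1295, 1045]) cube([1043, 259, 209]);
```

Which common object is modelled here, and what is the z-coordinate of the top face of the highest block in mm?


A staircase. The total rise is 1254 mm.

6 identical blocks, each offset up and back from the previous — a staircase. Each step is 209 mm tall and there are 6 of them, so the total rise is 6 × 209 = 1254 mm.


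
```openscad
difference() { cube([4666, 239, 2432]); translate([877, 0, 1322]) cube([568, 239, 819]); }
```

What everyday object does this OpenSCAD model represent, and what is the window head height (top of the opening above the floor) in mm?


A wall with a window opening. The window head height is 2141 mm.

A wall with a rectangular opening subtracted — a window. Sill at z = 1322, opening 819 mm tall, so the head is at 1322 + 819 = 2141 mm.


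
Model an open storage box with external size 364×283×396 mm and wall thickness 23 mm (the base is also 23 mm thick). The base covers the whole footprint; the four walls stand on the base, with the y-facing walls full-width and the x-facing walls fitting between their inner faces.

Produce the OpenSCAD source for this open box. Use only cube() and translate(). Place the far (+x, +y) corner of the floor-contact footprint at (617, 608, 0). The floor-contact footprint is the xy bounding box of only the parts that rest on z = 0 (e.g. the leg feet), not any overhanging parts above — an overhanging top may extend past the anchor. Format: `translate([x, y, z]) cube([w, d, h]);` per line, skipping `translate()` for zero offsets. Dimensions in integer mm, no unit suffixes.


translate([253, 325, 0]) cube([364, 283, 23]);
translate([253, 325, 23]) cube([364, 23, 373]);
translate([253, 585, 23]) cube([364, 23, 373]);
translate([253, 348, 23]) cube([23, 237, 373]);
translate([594, 348, 23]) cube([23, 237, 373]);


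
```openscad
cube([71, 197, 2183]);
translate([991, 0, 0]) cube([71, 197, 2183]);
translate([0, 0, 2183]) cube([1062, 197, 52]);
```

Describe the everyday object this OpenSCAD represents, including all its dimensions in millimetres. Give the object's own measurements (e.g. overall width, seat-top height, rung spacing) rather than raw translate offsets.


A door frame. The clear opening is 920 mm wide and 2183 mm high. Two 71 mm wide jambs, 197 mm deep, stand either side of the opening from the floor to the top of the opening. A 52 mm thick head sits across the top of both jambs, spanning the full outside width of the frame.


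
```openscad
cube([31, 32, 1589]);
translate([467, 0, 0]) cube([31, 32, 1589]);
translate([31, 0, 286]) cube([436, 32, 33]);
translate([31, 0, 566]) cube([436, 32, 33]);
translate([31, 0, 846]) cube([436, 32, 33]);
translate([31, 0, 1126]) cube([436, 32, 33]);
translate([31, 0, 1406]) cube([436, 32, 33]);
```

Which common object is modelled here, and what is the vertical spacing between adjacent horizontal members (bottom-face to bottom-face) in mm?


A ladder. The rung spacing is 280 mm.

Two tall 31×32 posts with 5 short bars between them — a ladder. Adjacent rungs sit at z = 286 and z = 566, so the spacing is 566 − 286 = 280 mm.


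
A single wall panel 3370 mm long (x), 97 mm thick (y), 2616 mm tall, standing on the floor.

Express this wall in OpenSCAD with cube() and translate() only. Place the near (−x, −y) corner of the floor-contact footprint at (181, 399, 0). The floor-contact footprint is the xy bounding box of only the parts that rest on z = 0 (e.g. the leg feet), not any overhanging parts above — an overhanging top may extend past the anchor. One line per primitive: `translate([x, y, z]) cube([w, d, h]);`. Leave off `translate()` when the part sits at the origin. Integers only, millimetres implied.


translate([181, 399, 0]) cube([3370, 97, 2616]);


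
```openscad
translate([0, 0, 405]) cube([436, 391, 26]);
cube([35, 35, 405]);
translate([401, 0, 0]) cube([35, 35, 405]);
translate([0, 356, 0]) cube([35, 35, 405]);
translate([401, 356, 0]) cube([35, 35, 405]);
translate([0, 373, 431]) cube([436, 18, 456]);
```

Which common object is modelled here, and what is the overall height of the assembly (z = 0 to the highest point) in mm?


A chair. The overall height is 887 mm.

A slab on four corner posts with a tall panel at the back — a chair. The seat slab sits at z = 405 with thickness 26, and the 456 mm backrest starts at the seat top, so the overall height is 405 + 26 + 456 = 887 mm.


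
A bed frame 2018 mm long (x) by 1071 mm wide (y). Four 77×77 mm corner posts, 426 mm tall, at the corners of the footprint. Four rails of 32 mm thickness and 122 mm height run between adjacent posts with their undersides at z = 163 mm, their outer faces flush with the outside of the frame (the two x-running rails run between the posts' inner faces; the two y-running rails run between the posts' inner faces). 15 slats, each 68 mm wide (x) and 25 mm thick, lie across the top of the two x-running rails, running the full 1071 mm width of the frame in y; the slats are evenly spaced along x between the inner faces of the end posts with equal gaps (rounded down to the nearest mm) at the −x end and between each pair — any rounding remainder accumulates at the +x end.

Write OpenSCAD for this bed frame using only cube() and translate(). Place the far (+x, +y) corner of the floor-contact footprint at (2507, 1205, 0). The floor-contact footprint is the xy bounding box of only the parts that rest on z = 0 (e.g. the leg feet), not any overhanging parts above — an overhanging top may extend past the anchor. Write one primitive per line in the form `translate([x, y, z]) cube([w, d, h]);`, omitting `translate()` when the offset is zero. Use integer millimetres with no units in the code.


translate([489, 134, 0]) cube([77, 77, 426]);
translate([489, 1128, 0]) cube([77, 77, 426]);
translate([2430, 134, 0]) cube([77, 77, 426]);
translate([2430, 1128, 0]) cube([77, 77, 426]);
translate([566, 134, 163]) cube([1864, 32, 122]);
translate([566, 1173, 163]) cube([1864, 32, 122]);
translate([489, 211, 163]) cube([32, 917, 122]);
translate([2475, 211, 163]) cube([32, 917, 122]);
translate([618, 134, 285]) cube([68, 1071, 25]);
translate([738, 134, 285]) cube([68, 1071, 25]);
translate([858, 134, 285]) cube([68, 1071, 25]);
translate([978, 134, 285]) cube([68, 1071, 25]);
translate([1098, 134, 285]) cube([68, 1071, 25]);
translate([1218, 134, 285]) cube([68, 1071, 25]);
translate([1338, 134, 285]) cube([68, 1071, 25]);
translate([1458, 134, 285]) cube([68, 1071, 25]);
translate([1578, 134, 285]) cube([68, 1071, 25]);
translate([1698, 134, 285]) cube([68, 1071, 25]);
translate([1818, 134, 285]) cube([68, 1071, 25]);
translate([1938, 134, 285]) cube([68, 1071, 25]);
translate([2058, 134, 285]) cube([68, 1071, 25]);
translate([2178, 134, 285]) cube([68, 1071, 25]);
translate([2298, 134, 285]) cube([68, 1071, 25]);


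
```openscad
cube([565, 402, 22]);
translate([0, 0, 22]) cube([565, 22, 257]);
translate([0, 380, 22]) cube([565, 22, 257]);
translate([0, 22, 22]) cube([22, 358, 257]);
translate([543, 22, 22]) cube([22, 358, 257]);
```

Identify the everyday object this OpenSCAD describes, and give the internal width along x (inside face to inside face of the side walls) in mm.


An open box. The internal width is 521 mm.

A 565×402 base slab with four walls standing on it — an open box. The base is 565 mm wide and the walls are 22 mm thick, so the internal width is 565 − 2 × 22 = 521 mm.


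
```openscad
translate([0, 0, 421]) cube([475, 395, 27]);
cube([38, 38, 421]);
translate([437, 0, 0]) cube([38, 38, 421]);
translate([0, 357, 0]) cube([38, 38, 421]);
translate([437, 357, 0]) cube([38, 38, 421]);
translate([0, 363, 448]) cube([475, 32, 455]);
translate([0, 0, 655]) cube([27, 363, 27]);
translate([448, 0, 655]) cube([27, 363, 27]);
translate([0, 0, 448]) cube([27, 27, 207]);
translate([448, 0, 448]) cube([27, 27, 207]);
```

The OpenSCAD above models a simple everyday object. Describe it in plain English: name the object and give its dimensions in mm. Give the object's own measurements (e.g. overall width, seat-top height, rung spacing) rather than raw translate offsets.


A chair. The seat is a 475×395×27 mm slab with its top at z = 448 mm, on four 38×38 mm corner legs (flush with the seat edges, standing on z = 0). A flat backrest 32 mm thick, 455 mm tall, spans the full seat width and rises from the seat top along its +y edge, rear face flush with the rear of the seat. Two armrests of 27×27 mm section run along each side from the seat's front edge to the front of the backrest, top faces 234 mm above the seat top and outer faces flush with the seat's x-edges; a 27×27 mm post under the front of each armrest stands on the seat at the front corner.


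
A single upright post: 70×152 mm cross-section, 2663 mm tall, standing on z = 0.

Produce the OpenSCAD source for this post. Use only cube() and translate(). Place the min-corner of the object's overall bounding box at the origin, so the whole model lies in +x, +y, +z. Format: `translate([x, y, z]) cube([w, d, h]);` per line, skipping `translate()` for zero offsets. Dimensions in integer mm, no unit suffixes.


cube([70, 152, 2663]);


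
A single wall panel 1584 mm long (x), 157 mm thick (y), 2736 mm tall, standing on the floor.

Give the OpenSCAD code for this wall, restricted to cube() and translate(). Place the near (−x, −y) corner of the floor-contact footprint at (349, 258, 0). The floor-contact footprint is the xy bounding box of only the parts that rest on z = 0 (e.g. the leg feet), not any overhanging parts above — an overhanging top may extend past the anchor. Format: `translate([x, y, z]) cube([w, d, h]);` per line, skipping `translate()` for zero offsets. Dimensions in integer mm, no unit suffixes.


translate([349, 258, 0]) cube([1584, 157, 2736]);


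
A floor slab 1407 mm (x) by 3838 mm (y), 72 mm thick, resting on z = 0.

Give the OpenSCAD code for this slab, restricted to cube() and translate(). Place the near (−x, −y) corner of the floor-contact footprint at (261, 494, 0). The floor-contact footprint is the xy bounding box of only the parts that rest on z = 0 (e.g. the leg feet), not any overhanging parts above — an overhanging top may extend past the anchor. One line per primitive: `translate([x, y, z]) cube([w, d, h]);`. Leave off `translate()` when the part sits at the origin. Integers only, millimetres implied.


translate([261, 494, 0]) cube([1407, 3838, 72]);


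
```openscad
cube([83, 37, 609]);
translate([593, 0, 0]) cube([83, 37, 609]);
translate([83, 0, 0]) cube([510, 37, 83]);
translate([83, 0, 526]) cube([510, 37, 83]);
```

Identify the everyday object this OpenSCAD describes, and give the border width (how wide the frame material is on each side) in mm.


A picture frame. The border width is 83 mm.

Four thin pieces enclosing a rectangular opening — a picture frame. The two full-height stiles are 609 mm tall; the top rail sits at z = 526 and is 83 mm tall, so the border above the opening is 609 − 526 = 83 mm, matching the stile x-width.


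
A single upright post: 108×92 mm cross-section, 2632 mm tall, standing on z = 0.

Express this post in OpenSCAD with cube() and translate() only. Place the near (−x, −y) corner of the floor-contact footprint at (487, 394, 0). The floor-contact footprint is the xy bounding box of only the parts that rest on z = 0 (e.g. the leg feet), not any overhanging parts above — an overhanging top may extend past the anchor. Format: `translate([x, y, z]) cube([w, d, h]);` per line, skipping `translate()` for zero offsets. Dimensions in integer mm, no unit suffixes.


translate([487, 394, 0]) cube([108, 92, 2632]);


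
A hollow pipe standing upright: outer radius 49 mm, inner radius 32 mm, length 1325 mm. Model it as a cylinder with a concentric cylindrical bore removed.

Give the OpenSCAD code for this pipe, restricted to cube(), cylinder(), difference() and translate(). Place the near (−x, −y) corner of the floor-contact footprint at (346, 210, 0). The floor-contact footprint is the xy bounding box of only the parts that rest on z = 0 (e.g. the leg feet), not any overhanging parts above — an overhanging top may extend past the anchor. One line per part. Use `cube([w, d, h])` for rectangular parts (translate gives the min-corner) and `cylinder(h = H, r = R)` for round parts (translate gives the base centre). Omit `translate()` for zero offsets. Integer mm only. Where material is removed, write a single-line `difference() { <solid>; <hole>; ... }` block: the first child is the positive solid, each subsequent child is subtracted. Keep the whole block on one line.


difference() { translate([395, 259, 0]) cylinder(h = 1325, r = 49); translate([395, 259, 0]) cylinder(h = 1325, r = 32); }


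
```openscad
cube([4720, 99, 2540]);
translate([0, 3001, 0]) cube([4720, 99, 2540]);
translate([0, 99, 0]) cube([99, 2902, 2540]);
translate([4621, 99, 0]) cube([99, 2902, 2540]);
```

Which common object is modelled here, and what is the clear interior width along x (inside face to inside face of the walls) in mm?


A house (or room) frame. The interior width is 4522 mm.

Four 2540 mm walls enclosing a rectangle with no floor or roof — a room or house frame. Outside width is 4720 mm and wall thickness is 99 mm, so the interior width is 4720 − 2 × 99 = 4522 mm.


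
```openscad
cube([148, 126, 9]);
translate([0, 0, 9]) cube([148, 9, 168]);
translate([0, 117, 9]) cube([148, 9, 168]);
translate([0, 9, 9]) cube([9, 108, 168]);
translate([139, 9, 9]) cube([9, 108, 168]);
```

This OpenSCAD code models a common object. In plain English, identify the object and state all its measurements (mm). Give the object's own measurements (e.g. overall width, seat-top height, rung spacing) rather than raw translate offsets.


An open-topped rectangular box: outside dimensions 148×126×177 mm, with a uniform wall and base thickness of 9 mm. The base is a full 148×126 slab on the floor; four walls sit on top of the base. The front and back walls (the −y and +y sides) span the full width; the two side walls fit between them.


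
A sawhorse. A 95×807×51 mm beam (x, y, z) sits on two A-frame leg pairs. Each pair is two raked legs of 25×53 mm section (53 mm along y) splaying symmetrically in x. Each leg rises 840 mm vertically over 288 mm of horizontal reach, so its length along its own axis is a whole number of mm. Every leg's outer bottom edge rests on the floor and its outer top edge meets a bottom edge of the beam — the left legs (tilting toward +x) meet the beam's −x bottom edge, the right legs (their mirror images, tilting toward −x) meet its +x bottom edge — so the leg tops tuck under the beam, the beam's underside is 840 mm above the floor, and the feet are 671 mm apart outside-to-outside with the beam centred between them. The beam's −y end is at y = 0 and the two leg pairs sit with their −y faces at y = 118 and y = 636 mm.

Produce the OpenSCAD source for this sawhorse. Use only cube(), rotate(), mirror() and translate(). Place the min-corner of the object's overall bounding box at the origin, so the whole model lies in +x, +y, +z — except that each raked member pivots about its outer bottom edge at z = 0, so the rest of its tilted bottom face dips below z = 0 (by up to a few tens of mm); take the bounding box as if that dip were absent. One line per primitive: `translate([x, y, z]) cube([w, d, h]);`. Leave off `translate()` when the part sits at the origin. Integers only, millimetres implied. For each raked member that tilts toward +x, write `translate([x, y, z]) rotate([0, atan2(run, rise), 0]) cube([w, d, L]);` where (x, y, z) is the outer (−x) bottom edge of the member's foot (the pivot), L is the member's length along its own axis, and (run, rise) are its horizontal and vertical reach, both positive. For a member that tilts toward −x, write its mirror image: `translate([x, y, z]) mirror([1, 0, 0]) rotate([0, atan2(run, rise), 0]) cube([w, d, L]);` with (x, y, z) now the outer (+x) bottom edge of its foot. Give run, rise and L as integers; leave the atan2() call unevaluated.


// leg length = √(288² + 840²) = 888
// right-leg outer foot x = 2·288 + 95 = 671
// beam min-corner = (288, 0, 840)
translate([288, 0, 840]) cube([95, 807, 51]);
translate([0, 118, 0]) rotate([0, atan2(288, 840), 0]) cube([25, 53, 888]);
translate([671, 118, 0]) mirror([1, 0, 0]) rotate([0, atan2(288, 840), 0]) cube([25, 53, 888]);
translate([0, 636, 0]) rotate([0, atan2(288, 840), 0]) cube([25, 53, 888]);
translate([671, 636, 0]) mirror([1, 0, 0]) rotate([0, atan2(288, 840), 0]) cube([25, 53, 888]);


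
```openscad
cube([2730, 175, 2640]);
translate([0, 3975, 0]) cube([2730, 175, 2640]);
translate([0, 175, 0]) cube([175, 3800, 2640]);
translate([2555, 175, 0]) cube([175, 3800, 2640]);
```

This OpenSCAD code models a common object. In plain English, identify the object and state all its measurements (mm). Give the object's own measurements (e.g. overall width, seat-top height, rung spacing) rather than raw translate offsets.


The wall frame of a small rectangular building: four walls, each 2640 mm tall and 175 mm thick, enclosing a footprint 2730 mm (x) by 4150 mm (y) outside-to-outside, with no floor or roof. The front and back walls (the −y and +y sides) span the full width; the two side walls fit between them.


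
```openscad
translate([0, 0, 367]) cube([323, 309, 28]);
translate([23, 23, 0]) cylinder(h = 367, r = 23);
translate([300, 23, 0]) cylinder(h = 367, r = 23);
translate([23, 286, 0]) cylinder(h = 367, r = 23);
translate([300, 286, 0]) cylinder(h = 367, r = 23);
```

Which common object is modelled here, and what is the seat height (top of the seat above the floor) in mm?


A stool. The seat height is 395 mm.

A 323×309×28 slab at z = 367 on four corner cylinders — a stool. The seat top is 367 + 28 = 395 mm.


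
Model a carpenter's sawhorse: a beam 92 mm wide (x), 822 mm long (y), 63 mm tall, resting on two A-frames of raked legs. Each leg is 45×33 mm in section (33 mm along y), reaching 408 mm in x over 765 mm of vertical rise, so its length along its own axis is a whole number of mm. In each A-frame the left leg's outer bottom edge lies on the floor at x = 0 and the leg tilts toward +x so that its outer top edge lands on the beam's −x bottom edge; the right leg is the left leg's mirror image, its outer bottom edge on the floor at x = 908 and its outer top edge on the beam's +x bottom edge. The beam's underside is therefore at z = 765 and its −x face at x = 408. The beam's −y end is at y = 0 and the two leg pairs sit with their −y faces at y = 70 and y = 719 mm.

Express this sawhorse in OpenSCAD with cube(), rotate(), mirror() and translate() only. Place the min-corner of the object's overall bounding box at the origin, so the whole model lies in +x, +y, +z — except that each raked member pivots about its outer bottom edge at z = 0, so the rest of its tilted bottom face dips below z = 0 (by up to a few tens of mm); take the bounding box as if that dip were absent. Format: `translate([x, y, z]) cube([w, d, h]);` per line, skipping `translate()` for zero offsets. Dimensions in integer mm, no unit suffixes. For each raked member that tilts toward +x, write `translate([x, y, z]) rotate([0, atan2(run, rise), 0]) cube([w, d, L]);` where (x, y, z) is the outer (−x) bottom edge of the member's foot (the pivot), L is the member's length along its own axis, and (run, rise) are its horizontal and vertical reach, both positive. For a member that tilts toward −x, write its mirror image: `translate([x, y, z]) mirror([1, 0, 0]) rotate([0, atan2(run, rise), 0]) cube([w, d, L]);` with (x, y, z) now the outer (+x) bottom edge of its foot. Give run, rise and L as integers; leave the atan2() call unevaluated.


translate([408, 0, 765]) cube([92, 822, 63]);
translate([0, 70, 0]) rotate([0, atan2(408, 765), 0]) cube([45, 33, 867]);
translate([908, 70, 0]) mirror([1, 0, 0]) rotate([0, atan2(408, 765), 0]) cube([45, 33, 867]);
translate([0, 719, 0]) rotate([0, atan2(408, 765), 0]) cube([45, 33, 867]);
translate([908, 719, 0]) mirror([1, 0, 0]) rotate([0, atan2(408, 765), 0]) cube([45, 33, 867]);


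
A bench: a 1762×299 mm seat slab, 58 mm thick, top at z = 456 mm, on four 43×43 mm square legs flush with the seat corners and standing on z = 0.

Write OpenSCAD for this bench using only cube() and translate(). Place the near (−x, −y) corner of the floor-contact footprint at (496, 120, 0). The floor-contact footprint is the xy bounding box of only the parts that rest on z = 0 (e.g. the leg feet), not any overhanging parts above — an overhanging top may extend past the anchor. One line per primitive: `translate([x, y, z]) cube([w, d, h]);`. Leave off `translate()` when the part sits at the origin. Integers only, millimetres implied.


// leg_h = 456 − 58 = 398
translate([496, 120, 398]) cube([1762, 299, 58]);
translate([496, 120, 0]) cube([43, 43, 398]);
translate([496, 376, 0]) cube([43, 43, 398]);
translate([2215, 120, 0]) cube([43, 43, 398]);
translate([2215, 376, 0]) cube([43, 43, 398]);


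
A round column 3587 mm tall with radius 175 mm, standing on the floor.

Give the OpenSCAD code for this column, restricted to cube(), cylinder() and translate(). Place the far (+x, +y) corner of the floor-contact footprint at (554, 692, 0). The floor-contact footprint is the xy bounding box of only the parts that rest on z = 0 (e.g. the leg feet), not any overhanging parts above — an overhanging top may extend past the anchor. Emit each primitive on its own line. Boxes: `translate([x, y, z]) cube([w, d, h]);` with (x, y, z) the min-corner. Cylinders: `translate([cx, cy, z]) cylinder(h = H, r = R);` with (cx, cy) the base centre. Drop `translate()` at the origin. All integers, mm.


translate([379, 517, 0]) cylinder(h = 3587, r = 175);


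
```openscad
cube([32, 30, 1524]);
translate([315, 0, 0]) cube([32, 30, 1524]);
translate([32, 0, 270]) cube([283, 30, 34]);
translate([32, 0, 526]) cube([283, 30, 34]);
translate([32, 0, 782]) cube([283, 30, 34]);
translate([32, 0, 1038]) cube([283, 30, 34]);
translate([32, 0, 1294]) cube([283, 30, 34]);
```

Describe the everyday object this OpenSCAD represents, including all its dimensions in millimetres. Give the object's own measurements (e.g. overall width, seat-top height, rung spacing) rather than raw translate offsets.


A straight ladder. Two 32×30 mm vertical rails, 1524 mm tall, stand 347 mm apart (outside-to-outside) with their front faces coplanar on the −y side. 5 rungs, each 30 mm deep and 34 mm tall, span between the inner faces of the rails, front faces flush with the rails. The lowest rung's underside is at z = 270 mm and rungs are spaced 256 mm apart (underside to underside).


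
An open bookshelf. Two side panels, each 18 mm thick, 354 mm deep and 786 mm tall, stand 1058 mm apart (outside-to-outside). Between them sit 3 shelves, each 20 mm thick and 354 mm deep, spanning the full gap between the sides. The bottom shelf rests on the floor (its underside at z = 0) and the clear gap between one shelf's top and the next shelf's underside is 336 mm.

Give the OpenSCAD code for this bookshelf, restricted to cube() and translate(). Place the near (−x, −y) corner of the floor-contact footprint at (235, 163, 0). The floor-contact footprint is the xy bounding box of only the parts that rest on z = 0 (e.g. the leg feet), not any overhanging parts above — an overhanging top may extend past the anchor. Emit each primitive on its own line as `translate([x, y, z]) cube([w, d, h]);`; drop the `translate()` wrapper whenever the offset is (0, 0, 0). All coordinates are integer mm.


translate([235, 163, 0]) cube([18, 354, 786]);
translate([1275, 163, 0]) cube([18, 354, 786]);
translate([253, 163, 0]) cube([1022, 354, 20]);
translate([253, 163, 356]) cube([1022, 354, 20]);
translate([253, 163, 712]) cube([1022, 354, 20]);


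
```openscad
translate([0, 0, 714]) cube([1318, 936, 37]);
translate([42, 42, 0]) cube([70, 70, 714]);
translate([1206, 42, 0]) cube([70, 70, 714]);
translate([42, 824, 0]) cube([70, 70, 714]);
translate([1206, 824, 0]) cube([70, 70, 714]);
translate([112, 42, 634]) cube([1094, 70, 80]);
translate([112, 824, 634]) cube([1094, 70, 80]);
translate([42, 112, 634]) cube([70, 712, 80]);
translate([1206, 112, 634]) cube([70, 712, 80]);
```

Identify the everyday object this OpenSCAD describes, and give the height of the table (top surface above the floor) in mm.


A table. The table height is 751 mm.

A 1318×936×37 slab sits at z = 714 on four 70 mm square posts — a table. The top surface is at 714 + 37 = 751 mm.


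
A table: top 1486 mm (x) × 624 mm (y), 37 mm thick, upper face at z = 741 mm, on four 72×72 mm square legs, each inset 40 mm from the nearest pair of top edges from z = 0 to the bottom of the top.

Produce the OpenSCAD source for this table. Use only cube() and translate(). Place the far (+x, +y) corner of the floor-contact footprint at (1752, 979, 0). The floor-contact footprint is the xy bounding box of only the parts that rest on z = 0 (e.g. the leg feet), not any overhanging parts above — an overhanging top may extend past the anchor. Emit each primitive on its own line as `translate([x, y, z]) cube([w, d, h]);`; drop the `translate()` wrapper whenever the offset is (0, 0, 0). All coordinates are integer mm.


translate([306, 395, 704]) cube([1486, 624, 37]);
translate([346, 435, 0]) cube([72, 72, 704]);
translate([1680, 435, 0]) cube([72, 72, 704]);
translate([346, 907, 0]) cube([72, 72, 704]);
translate([1680, 907, 0]) cube([72, 72, 704]);


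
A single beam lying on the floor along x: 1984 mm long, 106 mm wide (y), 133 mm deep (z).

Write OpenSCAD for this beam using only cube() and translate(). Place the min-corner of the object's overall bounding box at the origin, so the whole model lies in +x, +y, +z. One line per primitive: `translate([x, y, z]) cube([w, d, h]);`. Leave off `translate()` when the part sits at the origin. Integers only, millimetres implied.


cube([1984, 106, 133]);


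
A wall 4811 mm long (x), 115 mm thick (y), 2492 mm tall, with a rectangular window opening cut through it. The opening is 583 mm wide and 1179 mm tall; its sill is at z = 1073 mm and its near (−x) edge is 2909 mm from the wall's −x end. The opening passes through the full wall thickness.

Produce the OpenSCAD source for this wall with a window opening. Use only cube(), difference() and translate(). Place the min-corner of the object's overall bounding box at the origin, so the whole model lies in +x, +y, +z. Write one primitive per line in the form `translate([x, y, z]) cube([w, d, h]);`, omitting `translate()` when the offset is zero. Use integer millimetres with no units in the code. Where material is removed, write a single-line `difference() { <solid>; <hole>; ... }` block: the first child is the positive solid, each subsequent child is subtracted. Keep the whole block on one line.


difference() { cube([4811, 115, 2492]); translate([2909, 0, 1073]) cube([583, 115, 1179]); }


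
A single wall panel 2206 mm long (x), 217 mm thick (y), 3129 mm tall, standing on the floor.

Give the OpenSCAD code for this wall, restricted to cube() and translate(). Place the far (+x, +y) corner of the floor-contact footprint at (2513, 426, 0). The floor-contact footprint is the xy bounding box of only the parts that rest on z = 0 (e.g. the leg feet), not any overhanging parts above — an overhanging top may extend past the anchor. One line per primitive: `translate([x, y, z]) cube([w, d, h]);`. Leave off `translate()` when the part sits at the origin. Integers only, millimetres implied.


translate([307, 209, 0]) cube([2206, 217, 3129]);


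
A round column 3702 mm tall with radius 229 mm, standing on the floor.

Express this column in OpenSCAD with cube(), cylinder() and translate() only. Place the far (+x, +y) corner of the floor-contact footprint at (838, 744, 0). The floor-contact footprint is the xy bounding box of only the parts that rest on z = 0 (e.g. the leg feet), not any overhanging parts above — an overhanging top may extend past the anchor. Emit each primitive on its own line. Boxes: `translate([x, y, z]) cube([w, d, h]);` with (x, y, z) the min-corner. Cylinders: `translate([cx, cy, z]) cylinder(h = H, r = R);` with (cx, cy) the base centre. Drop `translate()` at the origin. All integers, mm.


translate([609, 515, 0]) cylinder(h = 3702, r = 229);


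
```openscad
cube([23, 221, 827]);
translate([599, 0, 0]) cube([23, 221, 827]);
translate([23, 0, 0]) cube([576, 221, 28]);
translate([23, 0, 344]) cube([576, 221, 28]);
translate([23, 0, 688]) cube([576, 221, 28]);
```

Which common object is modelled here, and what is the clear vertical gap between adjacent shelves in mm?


A bookshelf. The clear shelf gap is 316 mm.

Two tall side panels with 3 horizontal boards between them — a bookshelf. The first two shelf undersides are at z = 0 and z = 344; with shelf thickness 28, the clear gap is 344 − 0 − 28 = 316 mm.


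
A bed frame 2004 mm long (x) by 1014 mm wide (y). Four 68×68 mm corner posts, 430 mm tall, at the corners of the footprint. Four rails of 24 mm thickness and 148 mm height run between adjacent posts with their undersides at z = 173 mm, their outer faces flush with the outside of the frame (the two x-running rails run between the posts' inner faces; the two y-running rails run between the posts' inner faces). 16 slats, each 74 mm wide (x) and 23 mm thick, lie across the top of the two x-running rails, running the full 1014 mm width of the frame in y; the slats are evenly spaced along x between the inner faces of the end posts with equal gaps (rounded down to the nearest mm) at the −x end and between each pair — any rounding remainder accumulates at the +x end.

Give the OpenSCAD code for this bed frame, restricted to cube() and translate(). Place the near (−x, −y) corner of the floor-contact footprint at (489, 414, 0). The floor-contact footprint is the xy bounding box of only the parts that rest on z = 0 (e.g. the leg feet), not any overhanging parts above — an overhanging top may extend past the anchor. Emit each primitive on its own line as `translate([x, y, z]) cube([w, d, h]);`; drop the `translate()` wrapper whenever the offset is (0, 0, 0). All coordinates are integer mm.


// slat z = rail_z + rail_h = 173 + 148 = 321
// slat gap = ⌊(1868 − 16·74) / 17⌋ = 40
translate([489, 414, 0]) cube([68, 68, 430]);
translate([489, 1360, 0]) cube([68, 68, 430]);
translate([2425, 414, 0]) cube([68, 68, 430]);
translate([2425, 1360, 0]) cube([68, 68, 430]);
translate([557, 414, 173]) cube([1868, 24, 148]);
translate([557, 1404, 173]) cube([1868, 24, 148]);
translate([489, 482, 173]) cube([24, 878, 148]);
translate([2469, 482, 173]) cube([24, 878, 148]);
translate([597, 414, 321]) cube([74, 1014, 23]);
translate([711, 414, 321]) cube([74, 1014, 23]);
translate([825, 414, 321]) cube([74, 1014, 23]);
translate([939, 414, 321]) cube([74, 1014, 23]);
translate([1053, 414, 321]) cube([74, 1014, 23]);
translate([1167, 414, 321]) cube([74, 1014, 23]);
translate([1281, 414, 321]) cube([74, 1014, 23]);
translate([1395, 414, 321]) cube([74, 1014, 23]);
translate([1509, 414, 321]) cube([74, 1014, 23]);
translate([1623, 414, 321]) cube([74, 1014, 23]);
translate([1737, 414, 321]) cube([74, 1014, 23]);
translate([1851, 414, 321]) cube([74, 1014, 23]);
translate([1965, 414, 321]) cube([74, 1014, 23]);
translate([2079, 414, 321]) cube([74, 1014, 23]);
translate([2193, 414, 321]) cube([74, 1014, 23]);
translate([2307, 414, 321]) cube([74, 1014, 23]);
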